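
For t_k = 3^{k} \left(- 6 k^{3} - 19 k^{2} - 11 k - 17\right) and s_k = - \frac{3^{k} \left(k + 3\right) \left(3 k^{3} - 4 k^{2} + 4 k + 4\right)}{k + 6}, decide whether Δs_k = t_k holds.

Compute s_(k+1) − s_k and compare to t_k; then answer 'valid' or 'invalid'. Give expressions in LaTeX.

s_(k+1) = 3**(k + 1)*(-3*k**4 - 17*k**3 - 25*k**2 - 27*k - 28)/(k + 7)
s_(k+1) − s_k = 3**k*(-6*k**5 - 79*k**4 - 354*k**3 - 571*k**2 - 446*k - 420)/(k**2 + 13*k + 42)
(s_(k+1) − s_k) − t_k = 3**(k + 1)*(6*k**4 + 52*k**3 + 129*k**2 + 79*k + 98)/(k**2 + 13*k + 42)

Invalid: residual \frac{3^{k + 1} \left(6 k^{4} + 52 k^{3} + 129 k^{2} + 79 k + 98\right)}{k^{2} + 13 k + 42} ≠ 0.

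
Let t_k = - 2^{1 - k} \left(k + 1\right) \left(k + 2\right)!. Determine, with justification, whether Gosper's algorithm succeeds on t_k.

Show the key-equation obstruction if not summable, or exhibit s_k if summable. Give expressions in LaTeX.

r(k) = (k + 2)*(k + 3)/(2*(k + 1)) after simplifying.
A = k/2 + 3/2, B = 1, C = k + 1.
Set up (k/2 + 3/2)·f(k+1) − (1)·f(k) − (k + 1) = 0.
deg f ≤ 0 (via 1,0,1).
Solving with deg f ≤ 0: f(k) = 2.
R(k) = B(k−1)·f(k)/C(k) = 2/(k + 1); s_k = R·t_k = -2**(2 - k)*factorial(k + 2).
Check: Δs_k = -2**(1 - k)*(k + 1)*factorial(k + 2). ✓

Yes. s_k = - 2^{2 - k} \left(k + 2\right)!.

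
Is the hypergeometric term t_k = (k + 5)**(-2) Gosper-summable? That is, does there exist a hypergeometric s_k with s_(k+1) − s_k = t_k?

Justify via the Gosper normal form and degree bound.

Step 1: r(k) = (k + 5)**2/(k + 6)**2.
Normal form (A,B,C) = (k**2 + 10*k + 25, k**2 + 12*k + 36, 1).
Need (k**2 + 10*k + 25)·f(k+1) − (k**2 + 10*k + 25)·f(k) = 1.
Bound: deg f ≤ 0.
f = c0 ⇒ A·f(k+1) − B(k−1)·f(k) − C = -1. The system {-1 = 0} is inconsistent; no antidifference.

No — key equation has no polynomial f.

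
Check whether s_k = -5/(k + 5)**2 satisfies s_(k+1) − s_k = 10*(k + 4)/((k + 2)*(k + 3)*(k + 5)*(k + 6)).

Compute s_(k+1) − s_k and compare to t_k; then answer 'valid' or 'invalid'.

s_(k+1) = -5/(k + 6)**2
s_(k+1) − s_k = -5/(k + 6)**2 + 5/(k + 5)**2
(s_(k+1) − s_k) − t_k = 15*(-3*k**2 - 27*k - 58)/(k**6 + 27*k**5 + 297*k**4 + 1697*k**3 + 5286*k**2 + 8460*k + 5400)

Invalid: residual 15*(-3*k**2 - 27*k - 58)/(k**6 + 27*k**5 + 297*k**4 + 1697*k**3 + 5286*k**2 + 8460*k + 5400) ≠ 0.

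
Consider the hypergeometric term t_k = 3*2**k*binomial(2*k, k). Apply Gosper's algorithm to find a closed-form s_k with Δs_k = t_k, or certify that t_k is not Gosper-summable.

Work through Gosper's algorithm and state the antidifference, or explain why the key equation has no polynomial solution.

Compute t_(k+1)/t_k: get 4*(2*k + 1)/(k + 1).
Normal form (A,B,C) = (8*k + 4, k + 1, 1).
Need (8*k + 4)·f(k+1) − (k)·f(k) = 1.
From deg A=1, deg B=1, deg C=0: d=-1.
d = -1 < 0 ⇒ no nonzero polynomial f; not summable.

not Gosper-summable; s_k does not exist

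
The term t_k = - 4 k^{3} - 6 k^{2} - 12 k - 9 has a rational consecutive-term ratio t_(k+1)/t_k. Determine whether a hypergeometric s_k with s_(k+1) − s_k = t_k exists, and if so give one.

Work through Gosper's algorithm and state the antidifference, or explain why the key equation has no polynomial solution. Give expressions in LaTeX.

s_k = k \left(- k^{3} - 4 k - 4\right)

Step 1: r(k) = (4*k**3 + 18*k**2 + 36*k + 31)/(4*k**3 + 6*k**2 + 12*k + 9).
Take A(k)=1, B(k)=1, C(k)=k**3 + 3*k**2/2 + 3*k + 9/4.
f must satisfy (1)·f(k+1) − (1)·f(k) = k**3 + 3*k**2/2 + 3*k + 9/4.
deg f ≤ 4 (via 0,0,3).
Match coefficients ⇒ f(k) = k*(k**3 + 4*k + 4)/4.
R(k) = B(k−1)·f(k)/C(k) = k*(k**3 + 4*k + 4)/(4*k**3 + 6*k**2 + 12*k + 9); s_k = R·t_k = k*(-k**3 - 4*k - 4).
Δs = -4*k**3 - 6*k**2 - 12*k - 9, as required.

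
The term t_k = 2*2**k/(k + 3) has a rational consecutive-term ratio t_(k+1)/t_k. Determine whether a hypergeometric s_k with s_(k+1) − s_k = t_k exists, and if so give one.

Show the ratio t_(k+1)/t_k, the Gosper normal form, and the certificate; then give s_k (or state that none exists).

Ratio r(k) = 2*(k + 3)/(k + 4).
A = 2*k + 6, B = k + 4, C = 1.
Solve (2*k + 6)·f(k+1) − (k + 3)·f(k) = 1.
From deg A=1, deg B=1, deg C=0: d=-1.
Bound -1 < 0, so the key equation has no polynomial solution.

none — t_k is not Gosper-summable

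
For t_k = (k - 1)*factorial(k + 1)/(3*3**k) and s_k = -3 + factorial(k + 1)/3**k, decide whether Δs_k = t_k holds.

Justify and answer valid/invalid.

s_(k+1) = 3**(-k - 1)*factorial(k + 2) - 3
s_(k+1) − s_k = (k - 1)*factorial(k + 1)/(3*3**k)
(s_(k+1) − s_k) − t_k = 0

Valid: the claim telescopes to t_k.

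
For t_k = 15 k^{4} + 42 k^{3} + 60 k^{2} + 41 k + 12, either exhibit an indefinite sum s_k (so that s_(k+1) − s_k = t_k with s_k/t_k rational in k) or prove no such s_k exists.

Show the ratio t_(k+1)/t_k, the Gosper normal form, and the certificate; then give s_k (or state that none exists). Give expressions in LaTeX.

r(k) = (15*k**4 + 102*k**3 + 276*k**2 + 347*k + 170)/(15*k**4 + 42*k**3 + 60*k**2 + 41*k + 12) after simplifying.
So A=1 and B=1, with C=k**4 + 14*k**3/5 + 4*k**2 + 41*k/15 + 4/5.
Solve (1)·f(k+1) − (1)·f(k) = k**4 + 14*k**3/5 + 4*k**2 + 41*k/15 + 4/5.
Degrees (0,0,4) ⇒ d ≤ 5.
Match coefficients ⇒ f(k) = k*(3*k**2 + 1)*(k**2 + k + 1)/15.
So s_k = (B(k−1)f/C)·t_k = (k*(3*k**2 + 1)*(k**2 + k + 1)/(15*k**4 + 42*k**3 + 60*k**2 + 41*k + 12))·t_k = k*(3*k**4 + 3*k**3 + 4*k**2 + k + 1).
s_(k+1) − s_k = 15*k**4 + 42*k**3 + 60*k**2 + 41*k + 12 = t_k.

s_k = k \left(3 k^{4} + 3 k^{3} + 4 k^{2} + k + 1\right)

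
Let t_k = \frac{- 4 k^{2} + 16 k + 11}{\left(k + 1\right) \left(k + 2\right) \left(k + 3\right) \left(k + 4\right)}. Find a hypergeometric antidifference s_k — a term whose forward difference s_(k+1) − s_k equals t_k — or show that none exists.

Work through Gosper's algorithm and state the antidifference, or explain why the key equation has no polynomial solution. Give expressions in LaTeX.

s_k = \frac{k \left(k^{2} + 14 k + 7\right)}{2 \left(k + 1\right) \left(k + 2\right) \left(k + 3\right)}

r(k) = (k + 1)*(16*k - 4*(k + 1)**2 + 27)/((k + 5)*(-4*k**2 + 16*k + 11)) after simplifying.
A = k + 1, B = k + 5, C = k**2 - 4*k - 11/4.
Set up (k + 1)·f(k+1) − (k + 4)·f(k) − (k**2 - 4*k - 11/4) = 0.
Degrees (1,1,2) ⇒ d ≤ 3.
Coefficient equations give f(k) = -k*(k**2 + 14*k + 7)/8.
So s_k = (B(k−1)f/C)·t_k = (-k*(k + 4)*(k**2 + 14*k + 7)/(2*(4*k**2 - 16*k - 11)))·t_k = k*(k**2 + 14*k + 7)/(2*(k + 1)*(k + 2)*(k + 3)).
Δs = (-4*k**2 + 16*k + 11)/(k**4 + 10*k**3 + 35*k**2 + 50*k + 24), as required.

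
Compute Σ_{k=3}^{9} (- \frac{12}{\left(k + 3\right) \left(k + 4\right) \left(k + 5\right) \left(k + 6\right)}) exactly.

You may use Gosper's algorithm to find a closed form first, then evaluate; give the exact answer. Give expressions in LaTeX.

Σ = -19/1820

Step 1: r(k) = (k + 3)/(k + 7).
Factor: A=k + 3; B=k + 7; C=1.
Key eq: (k + 3)·f(k+1) = (k + 6)·f(k) + (1).
Degrees (1,1,0) ⇒ d ≤ 3.
Match coefficients ⇒ f(k) = k*(k**2 + 12*k + 47)/180.
Then R = B(k−1)f/C = k*(k + 6)*(k**2 + 12*k + 47)/180, so s_k = R(k)·t_k = k*(-k**2 - 12*k - 47)/(15*(k + 3)*(k + 4)*(k + 5)).
Verify: -12/(k**4 + 18*k**3 + 119*k**2 + 342*k + 360) matches t_k.
Evaluate s at k=10 and k=3: -89/1365 and -23/420; difference -19/1820.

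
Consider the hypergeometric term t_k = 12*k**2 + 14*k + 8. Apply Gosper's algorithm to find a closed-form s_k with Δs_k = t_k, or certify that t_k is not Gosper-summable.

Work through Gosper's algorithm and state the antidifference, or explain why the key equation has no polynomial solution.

The ratio is (6*k**2 + 19*k + 17)/(6*k**2 + 7*k + 4).
Take A(k)=1, B(k)=1, C(k)=k**2 + 7*k/6 + 2/3.
Need (1)·f(k+1) − (1)·f(k) = k**2 + 7*k/6 + 2/3.
Bound: deg f ≤ 3.
Solve for f: f(k) = k*(4*k**2 + k + 3)/12 (degree 3 ≤ 3).
So s_k = (B(k−1)f/C)·t_k = (k*(4*k**2 + k + 3)/(2*(6*k**2 + 7*k + 4)))·t_k = k*(4*k**2 + k + 3).
Check: Δs_k = 12*k**2 + 14*k + 8. ✓

s_k = k*(4*k**2 + k + 3)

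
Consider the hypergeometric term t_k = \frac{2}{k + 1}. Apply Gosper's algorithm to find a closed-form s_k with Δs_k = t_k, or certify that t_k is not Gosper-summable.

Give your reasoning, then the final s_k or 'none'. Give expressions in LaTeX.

no hypergeometric antidifference exists

Step 1: r(k) = (k + 1)/(k + 2).
A = k + 1, B = k + 2, C = 1.
Set up (k + 1)·f(k+1) − (k + 1)·f(k) − (1) = 0.
Bound: deg f ≤ 0.
f = c0 ⇒ A·f(k+1) − B(k−1)·f(k) − C = -1. The system {-1 = 0} is inconsistent; no antidifference.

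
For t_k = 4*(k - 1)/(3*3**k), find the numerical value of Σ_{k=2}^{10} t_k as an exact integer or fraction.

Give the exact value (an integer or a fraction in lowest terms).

Σ = 19676/59049

The ratio is k/(3*(k - 1)).
A = 1/3, B = 1, C = k - 1.
Need (1/3)·f(k+1) − (1)·f(k) = k - 1.
Bound: deg f ≤ 1.
Match coefficients ⇒ f(k) = -3*(2*k - 1)/4.
Then R = B(k−1)f/C = -3*(2*k - 1)/(4*(k - 1)), so s_k = R(k)·t_k = (1 - 2*k)/3**k.
Verify: 4*(k - 1)/(3*3**k) matches t_k.
Telescoping: Σ = s_(11) − s_(2) = -7/59049 − (-1/3) = 19676/59049.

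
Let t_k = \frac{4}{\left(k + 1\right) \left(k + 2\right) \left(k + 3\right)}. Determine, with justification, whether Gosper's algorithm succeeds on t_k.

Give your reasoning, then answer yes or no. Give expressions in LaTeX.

Yes. s_k = \frac{k \left(k + 3\right)}{\left(k + 1\right) \left(k + 2\right)}.

Step 1: r(k) = (k + 1)/(k + 4).
Normal form (A,B,C) = (k + 1, k + 4, 1).
Set up (k + 1)·f(k+1) − (k + 3)·f(k) − (1) = 0.
deg f ≤ 2 (via 1,1,0).
A polynomial solution: f(k) = k*(k + 3)/4.
Then R = B(k−1)f/C = k*(k + 3)**2/4, so s_k = R(k)·t_k = k*(k + 3)/((k + 1)*(k + 2)).
Verify: 4/(k**3 + 6*k**2 + 11*k + 6) matches t_k.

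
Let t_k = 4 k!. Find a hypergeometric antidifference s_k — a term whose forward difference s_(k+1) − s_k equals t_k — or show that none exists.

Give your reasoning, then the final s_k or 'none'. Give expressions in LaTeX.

none (Gosper's algorithm certifies no s_k)

t_(k+1)/t_k = k + 1.
Take A(k)=k + 1, B(k)=1, C(k)=1.
Set up (k + 1)·f(k+1) − (1)·f(k) − (1) = 0.
Bound: deg f ≤ -1.
Negative degree bound (-1): no f exists, t_k not Gosper-summable.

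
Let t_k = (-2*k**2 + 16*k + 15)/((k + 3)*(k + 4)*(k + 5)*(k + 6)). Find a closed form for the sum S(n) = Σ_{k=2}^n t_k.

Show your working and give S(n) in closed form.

Ratio r(k) = (k + 3)*(16*k - 2*(k + 1)**2 + 31)/((k + 7)*(-2*k**2 + 16*k + 15)).
Gosper form: A/B · C(k+1)/C(k) with A=k + 3, B=k + 7, C=k**2 - 8*k - 15/2.
Key eq: (k + 3)·f(k+1) = (k + 6)·f(k) + (k**2 - 8*k - 15/2).
Degrees (1,1,2) ⇒ d ≤ 3.
Coefficient equations give f(k) = -k*(k**2 + 42*k + 32)/30.
Certificate R = B(k−1)f/C = -k*(k + 6)*(k**2 + 42*k + 32)/(15*(2*k**2 - 16*k - 15)) gives s_k = k*(k**2 + 42*k + 32)/(15*(k + 3)*(k + 4)*(k + 5)).
Check: Δs_k = (-2*k**2 + 16*k + 15)/(k**4 + 18*k**3 + 119*k**2 + 342*k + 360). ✓
Evaluate: s_(n+1) = (n**3 + 45*n**2 + 119*n + 75)/(15*(n**3 + 15*n**2 + 74*n + 120)); subtract s_(2) = 8/105 ⇒ S(n) = (-n**3 + 195*n**2 + 241*n - 435)/(105*(n**3 + 15*n**2 + 74*n + 120)).

S(n) = (-n**3 + 195*n**2 + 241*n - 435)/(105*(n**3 + 15*n**2 + 74*n + 120))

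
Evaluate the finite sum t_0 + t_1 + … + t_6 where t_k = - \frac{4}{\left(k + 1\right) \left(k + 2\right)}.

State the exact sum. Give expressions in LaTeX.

t_(k+1)/t_k = (k + 1)/(k + 3).
Factor: A=k + 1; B=k + 3; C=1.
Solve (k + 1)·f(k+1) − (k + 2)·f(k) = 1.
deg f ≤ 1 (via 1,1,0).
Coefficient equations give f(k) = k.
R(k) = B(k−1)·f(k)/C(k) = k*(k + 2); s_k = R·t_k = -4*k/(k + 1).
Check: Δs_k = -4/(k**2 + 3*k + 2). ✓
Evaluate s at k=7 and k=0: -7/2 and 0; difference -7/2.

Σ = -7/2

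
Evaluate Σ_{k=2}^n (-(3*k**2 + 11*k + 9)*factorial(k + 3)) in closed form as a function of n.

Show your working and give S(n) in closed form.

S(n) = -3*n*factorial(n + 4) - 2*factorial(n + 4) + 600

The ratio is (k + 4)*(11*k + 3*(k + 1)**2 + 20)/(3*k**2 + 11*k + 9).
Factor: A=k + 4; B=1; C=k**2 + 11*k/3 + 3.
Need (k + 4)·f(k+1) − (1)·f(k) = k**2 + 11*k/3 + 3.
Bound: deg f ≤ 1.
Match coefficients ⇒ f(k) = (3*k - 1)/3.
R(k) = B(k−1)·f(k)/C(k) = (3*k - 1)/(3*k**2 + 11*k + 9); s_k = R·t_k = -(3*k - 1)*factorial(k + 3).
s_(k+1) − s_k = -(3*k**2 + 11*k + 9)*factorial(k + 3) = t_k.
Σ_(k=2)^n t_k = s_(n+1) − s_(2) = (-(3*n + 2)*factorial(n + 4)) − (-600), i.e. -3*n*factorial(n + 4) - 2*factorial(n + 4) + 600.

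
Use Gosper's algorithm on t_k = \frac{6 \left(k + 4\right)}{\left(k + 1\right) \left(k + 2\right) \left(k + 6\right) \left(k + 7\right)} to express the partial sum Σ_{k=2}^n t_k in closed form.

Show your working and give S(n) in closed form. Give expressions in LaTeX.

S(n) = \frac{n^{2} + 9 n - 10}{8 \left(n^{2} + 9 n + 14\right)}

The ratio is (k + 1)*(k + 5)*(k + 6)/((k + 3)*(k + 4)*(k + 8)).
So A=k + 1 and B=k + 8, with C=k**4 + 16*k**3 + 95*k**2 + 248*k + 240.
Need (k + 1)·f(k+1) − (k + 7)·f(k) = k**4 + 16*k**3 + 95*k**2 + 248*k + 240.
Degrees (1,1,4) ⇒ d ≤ 6.
Solve for f: f(k) = k*(k + 2)*(k + 3)*(k + 4)*(k + 5)*(k + 7)/12 (degree 6 ≤ 6).
So s_k = (B(k−1)f/C)·t_k = (k*(k + 2)*(k + 7)**2/(12*(k + 4)))·t_k = k*(k + 7)/(2*(k**2 + 7*k + 6)).
s_(k+1) − s_k = 6*(k + 4)/(k**4 + 16*k**3 + 83*k**2 + 152*k + 84) = t_k.
Evaluate: s_(n+1) = (n**2 + 9*n + 8)/(2*(n**2 + 9*n + 14)); subtract s_(2) = 3/8 ⇒ S(n) = (n**2 + 9*n - 10)/(8*(n**2 + 9*n + 14)).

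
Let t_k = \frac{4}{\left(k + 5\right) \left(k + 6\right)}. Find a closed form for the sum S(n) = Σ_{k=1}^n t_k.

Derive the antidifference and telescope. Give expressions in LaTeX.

S(n) = \frac{2 n}{3 \left(n + 6\right)}

The ratio is (k + 5)/(k + 7).
Gosper form: A/B · C(k+1)/C(k) with A=k + 5, B=k + 7, C=1.
Set up (k + 5)·f(k+1) − (k + 6)·f(k) − (1) = 0.
d = 1 from the (1,1,0) case.
Match coefficients ⇒ f(k) = k/5.
Then R = B(k−1)f/C = k*(k + 6)/5, so s_k = R(k)·t_k = 4*k/(5*(k + 5)).
s_(k+1) − s_k = 4/(k**2 + 11*k + 30) = t_k.
Telescope: S(n) = s_(n+1) − s_(1) = 4*(n + 1)/(5*(n + 6)) − (2/15) = 2*n/(3*(n + 6)).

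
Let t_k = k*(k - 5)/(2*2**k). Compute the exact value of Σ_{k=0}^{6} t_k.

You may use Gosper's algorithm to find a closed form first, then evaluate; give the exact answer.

Step 1: r(k) = (k - 4)*(k + 1)/(2*k*(k - 5)).
Gosper form: A/B · C(k+1)/C(k) with A=1/2, B=1, C=k**2 - 5*k.
Need (1/2)·f(k+1) − (1)·f(k) = k**2 - 5*k.
Degrees (0,0,2) ⇒ d ≤ 2.
A polynomial solution: f(k) = -2*(k**2 - 3*k - 2).
So s_k = (B(k−1)f/C)·t_k = (-2*(k**2 - 3*k - 2)/(k*(k - 5)))·t_k = (-k**2 + 3*k + 2)/2**k.
Check: Δs_k = k*(k - 5)/(2*2**k). ✓
Evaluate s at k=7 and k=0: -13/64 and 2; difference -141/64.

Σ = -141/64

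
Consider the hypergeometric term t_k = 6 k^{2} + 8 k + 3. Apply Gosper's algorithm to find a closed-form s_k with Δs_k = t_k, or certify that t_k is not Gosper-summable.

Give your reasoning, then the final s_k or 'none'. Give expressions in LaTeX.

s_k = k^{2} \left(2 k + 1\right)

Step 1: r(k) = (6*k**2 + 20*k + 17)/(6*k**2 + 8*k + 3).
Factor: A=1; B=1; C=k**2 + 4*k/3 + 1/2.
Key eq: (1)·f(k+1) = (1)·f(k) + (k**2 + 4*k/3 + 1/2).
d = 3 from the (0,0,2) case.
Match coefficients ⇒ f(k) = k**2*(2*k + 1)/6.
Then R = B(k−1)f/C = k**2*(2*k + 1)/(6*k**2 + 8*k + 3), so s_k = R(k)·t_k = k**2*(2*k + 1).
Check: Δs_k = 6*k**2 + 8*k + 3. ✓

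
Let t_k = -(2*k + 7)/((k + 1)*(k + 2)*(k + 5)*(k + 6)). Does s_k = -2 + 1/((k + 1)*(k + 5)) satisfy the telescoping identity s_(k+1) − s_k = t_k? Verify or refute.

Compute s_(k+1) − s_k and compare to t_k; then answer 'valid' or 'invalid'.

valid (s_(k+1) − s_k reduces to t_k)

s_(k+1) = -2 + 1/((k + 2)*(k + 6))
s_(k+1) − s_k = (-2*k - 7)/(k**4 + 14*k**3 + 65*k**2 + 112*k + 60)
(s_(k+1) − s_k) − t_k = 0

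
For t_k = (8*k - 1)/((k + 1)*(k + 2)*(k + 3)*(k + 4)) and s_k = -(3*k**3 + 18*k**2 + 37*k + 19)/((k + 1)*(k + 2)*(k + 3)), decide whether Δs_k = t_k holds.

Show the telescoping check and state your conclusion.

Valid — Δs_k = t_k.

s_(k+1) = (-37*k - 3*(k + 1)**3 - 18*(k + 1)**2 - 56)/((k + 2)*(k + 3)*(k + 4))
s_(k+1) − s_k = (8*k - 1)/(k**4 + 10*k**3 + 35*k**2 + 50*k + 24)
(s_(k+1) − s_k) − t_k = 0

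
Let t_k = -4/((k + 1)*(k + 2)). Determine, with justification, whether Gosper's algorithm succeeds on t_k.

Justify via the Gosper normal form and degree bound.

Yes. s_k = -4*k/(k + 1).

Step 1: r(k) = (k + 1)/(k + 3).
A = k + 1, B = k + 3, C = 1.
Set up (k + 1)·f(k+1) − (k + 2)·f(k) − (1) = 0.
d = 1 from the (1,1,0) case.
Match coefficients ⇒ f(k) = k.
Then R = B(k−1)f/C = k*(k + 2), so s_k = R(k)·t_k = -4*k/(k + 1).
s_(k+1) − s_k = -4/(k**2 + 3*k + 2) = t_k.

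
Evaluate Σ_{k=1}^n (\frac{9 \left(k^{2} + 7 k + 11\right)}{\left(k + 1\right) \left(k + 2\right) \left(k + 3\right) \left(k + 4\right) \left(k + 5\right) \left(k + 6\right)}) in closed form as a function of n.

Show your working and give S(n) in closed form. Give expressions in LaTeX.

Step 1: r(k) = (k + 1)*(7*k + (k + 1)**2 + 18)/((k + 7)*(k**2 + 7*k + 11)).
Factor: A=k + 1; B=k + 7; C=k**2 + 7*k + 11.
Solve (k + 1)·f(k+1) − (k + 6)·f(k) = k**2 + 7*k + 11.
From deg A=1, deg B=1, deg C=2: d=5.
Solving with deg f ≤ 5: f(k) = k*(k + 2)*(k + 4)*(k**2 + 9*k + 23)/45.
Get s_k = R·t_k = k*(k**2 + 9*k + 23)/(5*(k**3 + 9*k**2 + 23*k + 15)) with R(k) = B(k−1)f(k)/C(k) = k*(k + 2)*(k + 4)*(k + 6)*(k**2 + 9*k + 23)/(45*(k**2 + 7*k + 11)).
Verify: 9*(k**2 + 7*k + 11)/(k**6 + 21*k**5 + 175*k**4 + 735*k**3 + 1624*k**2 + 1764*k + 720) matches t_k.
s_(n+1) = (n**3 + 12*n**2 + 44*n + 33)/(5*(n**3 + 12*n**2 + 44*n + 48)) and s_(1) = 11/80, so S(n) = n*(n**2 + 12*n + 44)/(16*(n**3 + 12*n**2 + 44*n + 48)).

S(n) = \frac{n \left(n^{2} + 12 n + 44\right)}{16 \left(n^{3} + 12 n^{2} + 44 n + 48\right)}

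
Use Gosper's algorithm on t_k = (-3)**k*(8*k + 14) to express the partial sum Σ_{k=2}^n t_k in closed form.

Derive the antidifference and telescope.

t_(k+1)/t_k = 3*(-4*k - 11)/(4*k + 7).
A = -3, B = 1, C = k + 7/4.
Set up (-3)·f(k+1) − (1)·f(k) − (k + 7/4) = 0.
From deg A=0, deg B=0, deg C=1: d=1.
Coefficient equations give f(k) = -(k + 1)/4.
Certificate R = B(k−1)f/C = -(k + 1)/(4*k + 7) gives s_k = -2*(-3)**k*(k + 1).
Check: Δs_k = (-3)**k*(8*k + 14). ✓
s_(n+1) = 6*(-3)**n*(n + 2) and s_(2) = -54, so S(n) = 6*(-3)**n*n + 12*(-3)**n + 54.

S(n) = 6*(-3)**n*n + 12*(-3)**n + 54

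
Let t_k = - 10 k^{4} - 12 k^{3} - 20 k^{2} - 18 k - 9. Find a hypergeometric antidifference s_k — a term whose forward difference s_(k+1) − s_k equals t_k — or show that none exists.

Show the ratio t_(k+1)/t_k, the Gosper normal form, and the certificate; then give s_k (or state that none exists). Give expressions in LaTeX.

s_k = k \left(- 2 k^{4} + 2 k^{3} - 4 k^{2} - 2 k - 3\right)

Step 1: r(k) = (10*k**4 + 52*k**3 + 116*k**2 + 134*k + 69)/(10*k**4 + 12*k**3 + 20*k**2 + 18*k + 9).
Take A(k)=1, B(k)=1, C(k)=k**4 + 6*k**3/5 + 2*k**2 + 9*k/5 + 9/10.
Need (1)·f(k+1) − (1)·f(k) = k**4 + 6*k**3/5 + 2*k**2 + 9*k/5 + 9/10.
deg f ≤ 5 (via 0,0,4).
Solving with deg f ≤ 5: f(k) = k*(2*k**4 - 2*k**3 + 4*k**2 + 2*k + 3)/10.
Certificate R = B(k−1)f/C = k*(2*k**4 - 2*k**3 + 4*k**2 + 2*k + 3)/(10*k**4 + 12*k**3 + 20*k**2 + 18*k + 9) gives s_k = k*(-2*k**4 + 2*k**3 - 4*k**2 - 2*k - 3).
Verify: -10*k**4 - 12*k**3 - 20*k**2 - 18*k - 9 matches t_k.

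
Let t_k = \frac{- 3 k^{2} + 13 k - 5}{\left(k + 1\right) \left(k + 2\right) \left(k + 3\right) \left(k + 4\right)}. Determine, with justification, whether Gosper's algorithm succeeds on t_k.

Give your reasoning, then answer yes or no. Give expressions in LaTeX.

Compute t_(k+1)/t_k: get -(k + 1)*(13*k - 3*(k + 1)**2 + 8)/((k + 5)*(3*k**2 - 13*k + 5)).
So A=k + 1 and B=k + 5, with C=k**2 - 13*k/3 + 5/3.
f must satisfy (k + 1)·f(k+1) − (k + 4)·f(k) = k**2 - 13*k/3 + 5/3.
deg f ≤ 3 (via 1,1,2).
Match coefficients ⇒ f(k) = k*(k**2 - 3*k + 17)/9.
R(k) = B(k−1)·f(k)/C(k) = k*(k + 4)*(k**2 - 3*k + 17)/(3*(3*k**2 - 13*k + 5)); s_k = R·t_k = k*(-k**2 + 3*k - 17)/(3*(k + 1)*(k + 2)*(k + 3)).
s_(k+1) − s_k = (-3*k**2 + 13*k - 5)/(k**4 + 10*k**3 + 35*k**2 + 50*k + 24) = t_k.

Yes. s_k = \frac{k \left(- k^{2} + 3 k - 17\right)}{3 \left(k + 1\right) \left(k + 2\right) \left(k + 3\right)}.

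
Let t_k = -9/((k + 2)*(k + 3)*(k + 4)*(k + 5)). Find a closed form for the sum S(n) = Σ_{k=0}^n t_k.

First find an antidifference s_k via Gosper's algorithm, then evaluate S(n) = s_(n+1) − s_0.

S(n) = (-n**3 - 12*n**2 - 47*n - 36)/(8*(n**3 + 12*n**2 + 47*n + 60))

The ratio is (k + 2)/(k + 6).
Gosper form: A/B · C(k+1)/C(k) with A=k + 2, B=k + 6, C=1.
Need (k + 2)·f(k+1) − (k + 5)·f(k) = 1.
From deg A=1, deg B=1, deg C=0: d=3.
Solve for f: f(k) = k*(k**2 + 9*k + 26)/72 (degree 3 ≤ 3).
So s_k = (B(k−1)f/C)·t_k = (k*(k + 5)*(k**2 + 9*k + 26)/72)·t_k = k*(-k**2 - 9*k - 26)/(8*(k + 2)*(k + 3)*(k + 4)).
Verify: -9/(k**4 + 14*k**3 + 71*k**2 + 154*k + 120) matches t_k.
Telescope: S(n) = s_(n+1) − s_(0) = (-n**3 - 12*n**2 - 47*n - 36)/(8*(n**3 + 12*n**2 + 47*n + 60)) − (0) = (-n**3 - 12*n**2 - 47*n - 36)/(8*(n**3 + 12*n**2 + 47*n + 60)).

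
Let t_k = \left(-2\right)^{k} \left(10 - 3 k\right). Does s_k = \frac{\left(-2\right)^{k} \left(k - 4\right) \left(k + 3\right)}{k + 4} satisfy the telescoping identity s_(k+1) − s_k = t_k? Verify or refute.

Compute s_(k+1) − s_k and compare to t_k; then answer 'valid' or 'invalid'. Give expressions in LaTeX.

s_(k+1) = (-2)**(k + 1)*(k**2 + k - 12)/(k + 5)
s_(k+1) − s_k = (-2)**k*(-3*k**3 - 14*k**2 + 33*k + 156)/(k**2 + 9*k + 20)
(s_(k+1) − s_k) − t_k = (-2)**k*(3*k**2 + 3*k - 44)/(k**2 + 9*k + 20)

Invalid: residual \frac{\left(-2\right)^{k} \left(3 k^{2} + 3 k - 44\right)}{k^{2} + 9 k + 20} ≠ 0.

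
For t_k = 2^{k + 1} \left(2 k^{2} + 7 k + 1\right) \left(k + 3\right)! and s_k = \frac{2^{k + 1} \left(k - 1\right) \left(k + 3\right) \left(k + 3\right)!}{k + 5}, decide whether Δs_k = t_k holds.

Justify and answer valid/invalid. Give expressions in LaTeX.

s_(k+1) = 2**(k + 2)*k*(k + 4)*factorial(k + 4)/(k + 6)
s_(k+1) − s_k = 2**(k + 1)*(2*k**4 + 25*k**3 + 104*k**2 + 151*k + 18)*factorial(k + 3)/((k + 5)*(k + 6))
(s_(k+1) − s_k) − t_k = -2**(k + 2)*(k + 3)*(2*k**2 + 11*k + 2)*factorial(k + 3)/((k + 5)*(k + 6))

Invalid: residual - \frac{2^{k + 2} \left(k + 3\right) \left(2 k^{2} + 11 k + 2\right) \left(k + 3\right)!}{\left(k + 5\right) \left(k + 6\right)} ≠ 0.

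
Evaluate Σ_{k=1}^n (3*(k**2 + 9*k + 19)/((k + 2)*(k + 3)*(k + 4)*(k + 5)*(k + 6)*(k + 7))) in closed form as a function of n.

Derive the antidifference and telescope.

S(n) = n*(n**2 + 15*n + 71)/(105*(n**3 + 15*n**2 + 71*n + 105))

The ratio is (k + 2)*(9*k + (k + 1)**2 + 28)/((k + 8)*(k**2 + 9*k + 19)).
Normal form (A,B,C) = (k + 2, k + 8, k**2 + 9*k + 19).
f must satisfy (k + 2)·f(k+1) − (k + 7)·f(k) = k**2 + 9*k + 19.
Degrees (1,1,2) ⇒ d ≤ 5.
Coefficient equations give f(k) = k*(k + 3)*(k + 5)*(k**2 + 12*k + 44)/144.
Certificate R = B(k−1)f/C = k*(k + 3)*(k + 5)*(k + 7)*(k**2 + 12*k + 44)/(144*(k**2 + 9*k + 19)) gives s_k = k*(k**2 + 12*k + 44)/(48*(k**3 + 12*k**2 + 44*k + 48)).
s_(k+1) − s_k = 3*(k**2 + 9*k + 19)/(k**6 + 27*k**5 + 295*k**4 + 1665*k**3 + 5104*k**2 + 8028*k + 5040) = t_k.
s_(n+1) = (n**3 + 15*n**2 + 71*n + 57)/(48*(n**3 + 15*n**2 + 71*n + 105)) and s_(1) = 19/1680, so S(n) = n*(n**2 + 15*n + 71)/(105*(n**3 + 15*n**2 + 71*n + 105)).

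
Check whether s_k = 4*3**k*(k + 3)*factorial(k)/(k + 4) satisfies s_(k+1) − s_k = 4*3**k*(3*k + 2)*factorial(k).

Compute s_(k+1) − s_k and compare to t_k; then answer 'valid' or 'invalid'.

s_(k+1) = 12*3**k*(k + 4)*factorial(k + 1)/(k + 5)
s_(k+1) − s_k = 4*3**k*(3*k + 11)*(k**2 + 5*k + 3)*factorial(k)/((k + 4)*(k + 5))
(s_(k+1) − s_k) − t_k = -4*3**k*(3*k**2 + 14*k + 7)*factorial(k)/((k + 4)*(k + 5))

Invalid: residual -4*3**k*(3*k**2 + 14*k + 7)*factorial(k)/((k + 4)*(k + 5)) ≠ 0.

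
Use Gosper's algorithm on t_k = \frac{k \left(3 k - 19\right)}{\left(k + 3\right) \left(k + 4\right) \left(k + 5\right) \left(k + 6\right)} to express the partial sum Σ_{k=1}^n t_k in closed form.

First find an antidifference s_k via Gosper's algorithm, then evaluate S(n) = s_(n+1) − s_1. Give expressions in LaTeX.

Compute t_(k+1)/t_k: get (k + 1)*(k + 3)*(3*k - 16)/(k*(k + 7)*(3*k - 19)).
Factor: A=k + 3; B=k + 7; C=k**2 - 19*k/3.
Set up (k + 3)·f(k+1) − (k + 6)·f(k) − (k**2 - 19*k/3) = 0.
Bound: deg f ≤ 3.
Match coefficients ⇒ f(k) = k*(k - 32)*(k - 1)/45.
R(k) = B(k−1)·f(k)/C(k) = (k - 32)*(k - 1)*(k + 6)/(15*(3*k - 19)); s_k = R·t_k = k*(k**2 - 33*k + 32)/(15*(k + 3)*(k + 4)*(k + 5)).
Δs = k*(3*k - 19)/(k**4 + 18*k**3 + 119*k**2 + 342*k + 360), as required.
Telescope: S(n) = s_(n+1) − s_(1) = n*(n**2 - 30*n - 31)/(15*(n**3 + 15*n**2 + 74*n + 120)) − (0) = n*(n**2 - 30*n - 31)/(15*(n**3 + 15*n**2 + 74*n + 120)).

S(n) = \frac{n \left(n^{2} - 30 n - 31\right)}{15 \left(n^{3} + 15 n^{2} + 74 n + 120\right)}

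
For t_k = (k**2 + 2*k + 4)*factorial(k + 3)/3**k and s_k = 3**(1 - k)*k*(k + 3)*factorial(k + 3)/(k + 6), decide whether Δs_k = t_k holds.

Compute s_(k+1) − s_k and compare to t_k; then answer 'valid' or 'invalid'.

Invalid: residual -3**(1 - k)*(k**3 + 8*k**2 + 13*k + 24)*factorial(k + 3)/((k + 6)*(k + 7)) ≠ 0.

s_(k+1) = (k + 1)*(k + 4)*factorial(k + 4)/(3**k*(k + 7))
s_(k+1) − s_k = (k**4 + 12*k**3 + 48*k**2 + 97*k + 96)*factorial(k + 3)/(3**k*(k + 6)*(k + 7))
(s_(k+1) − s_k) − t_k = -3**(1 - k)*(k**3 + 8*k**2 + 13*k + 24)*factorial(k + 3)/((k + 6)*(k + 7))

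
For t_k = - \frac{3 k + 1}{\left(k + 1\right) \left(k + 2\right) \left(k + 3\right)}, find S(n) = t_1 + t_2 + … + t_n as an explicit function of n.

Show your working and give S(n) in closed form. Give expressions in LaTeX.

S(n) = \frac{n \left(- 5 n - 7\right)}{6 \left(n^{2} + 5 n + 6\right)}

t_(k+1)/t_k = (k + 1)*(3*k + 4)/((k + 4)*(3*k + 1)).
Factor: A=k + 1; B=k + 4; C=k + 1/3.
Set up (k + 1)·f(k+1) − (k + 3)·f(k) − (k + 1/3) = 0.
From deg A=1, deg B=1, deg C=1: d=2.
Solving with deg f ≤ 2: f(k) = k**2/3.
Certificate R = B(k−1)f/C = k**2*(k + 3)/(3*k + 1) gives s_k = -k**2/((k + 1)*(k + 2)).
s_(k+1) − s_k = (-3*k - 1)/(k**3 + 6*k**2 + 11*k + 6) = t_k.
Evaluate: s_(n+1) = (-n**2 - 2*n - 1)/(n**2 + 5*n + 6); subtract s_(1) = -1/6 ⇒ S(n) = n*(-5*n - 7)/(6*(n**2 + 5*n + 6)).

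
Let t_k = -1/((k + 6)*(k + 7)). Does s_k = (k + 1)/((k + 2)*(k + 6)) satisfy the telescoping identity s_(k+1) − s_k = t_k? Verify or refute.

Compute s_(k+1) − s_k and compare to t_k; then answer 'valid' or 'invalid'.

Invalid: residual (2*k + 9)/(k**4 + 18*k**3 + 113*k**2 + 288*k + 252) ≠ 0.

s_(k+1) = (k + 2)/((k + 3)*(k + 7))
s_(k+1) − s_k = (-k**2 - 3*k + 3)/(k**4 + 18*k**3 + 113*k**2 + 288*k + 252)
(s_(k+1) − s_k) − t_k = (2*k + 9)/(k**4 + 18*k**3 + 113*k**2 + 288*k + 252)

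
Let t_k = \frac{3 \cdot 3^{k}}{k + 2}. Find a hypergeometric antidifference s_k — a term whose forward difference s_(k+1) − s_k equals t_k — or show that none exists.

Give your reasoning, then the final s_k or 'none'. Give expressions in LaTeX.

none — t_k is not Gosper-summable

r(k) = 3*(k + 2)/(k + 3) after simplifying.
Gosper form: A/B · C(k+1)/C(k) with A=3*k + 6, B=k + 3, C=1.
Need (3*k + 6)·f(k+1) − (k + 2)·f(k) = 1.
Bound: deg f ≤ -1.
Negative degree bound (-1): no f exists, t_k not Gosper-summable.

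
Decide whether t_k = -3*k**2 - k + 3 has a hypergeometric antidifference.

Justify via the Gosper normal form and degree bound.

Yes. s_k = k*(-k**2 + k + 3).

r(k) = (k + 3*(k + 1)**2 - 2)/(3*k**2 + k - 3) after simplifying.
Normal form (A,B,C) = (1, 1, k**2 + k/3 - 1).
Set up (1)·f(k+1) − (1)·f(k) − (k**2 + k/3 - 1) = 0.
d = 3 from the (0,0,2) case.
A polynomial solution: f(k) = k*(k**2 - k - 3)/3.
Get s_k = R·t_k = k*(-k**2 + k + 3) with R(k) = B(k−1)f(k)/C(k) = k*(k**2 - k - 3)/(3*k**2 + k - 3).
Verify: -3*k**2 - k + 3 matches t_k.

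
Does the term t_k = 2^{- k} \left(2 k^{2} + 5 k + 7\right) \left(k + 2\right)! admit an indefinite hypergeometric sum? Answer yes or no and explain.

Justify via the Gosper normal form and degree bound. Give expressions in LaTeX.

Yes. s_k = 2^{1 - k} \left(2 k + 1\right) \left(k + 2\right)!.

Compute t_(k+1)/t_k: get (k + 3)*(5*k + 2*(k + 1)**2 + 12)/(2*(2*k**2 + 5*k + 7)).
Gosper form: A/B · C(k+1)/C(k) with A=k/2 + 3/2, B=1, C=k**2 + 5*k/2 + 7/2.
f must satisfy (k/2 + 3/2)·f(k+1) − (1)·f(k) = k**2 + 5*k/2 + 7/2.
deg f ≤ 1 (via 1,0,2).
Solve for f: f(k) = 2*k + 1 (degree 1 ≤ 1).
Get s_k = R·t_k = 2**(1 - k)*(2*k + 1)*factorial(k + 2) with R(k) = B(k−1)f(k)/C(k) = 2*(2*k + 1)/(2*k**2 + 5*k + 7).
Δs = (2*k**2 + 5*k + 7)*factorial(k + 2)/2**k, as required.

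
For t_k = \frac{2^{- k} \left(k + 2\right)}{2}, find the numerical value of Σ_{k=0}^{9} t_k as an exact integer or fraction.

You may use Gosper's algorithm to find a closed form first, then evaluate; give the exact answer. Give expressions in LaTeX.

Σ = 3059/1024

Compute t_(k+1)/t_k: get (k + 3)/(2*(k + 2)).
Gosper form: A/B · C(k+1)/C(k) with A=1/2, B=1, C=k + 2.
Set up (1/2)·f(k+1) − (1)·f(k) − (k + 2) = 0.
From deg A=0, deg B=0, deg C=1: d=1.
Solving with deg f ≤ 1: f(k) = -2*(k + 3).
Then R = B(k−1)f/C = -2*(k + 3)/(k + 2), so s_k = R(k)·t_k = (-k - 3)/2**k.
Δs = (k + 2)/(2*2**k), as required.
Sum = s_(10) − s_(0); s_(10) = -13/1024, s_(0) = -3 ⇒ 3059/1024.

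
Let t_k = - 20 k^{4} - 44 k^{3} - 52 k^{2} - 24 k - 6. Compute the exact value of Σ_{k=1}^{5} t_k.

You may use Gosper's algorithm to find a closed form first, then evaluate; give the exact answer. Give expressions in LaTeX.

Σ = -32730

Compute t_(k+1)/t_k: get (10*k**4 + 62*k**3 + 152*k**2 + 170*k + 73)/(10*k**4 + 22*k**3 + 26*k**2 + 12*k + 3).
Gosper form: A/B · C(k+1)/C(k) with A=1, B=1, C=k**4 + 11*k**3/5 + 13*k**2/5 + 6*k/5 + 3/10.
f must satisfy (1)·f(k+1) − (1)·f(k) = k**4 + 11*k**3/5 + 13*k**2/5 + 6*k/5 + 3/10.
From deg A=0, deg B=0, deg C=4: d=5.
Match coefficients ⇒ f(k) = k*(4*k**4 + k**3 + 2*k**2 - 3*k + 2)/20.
R(k) = B(k−1)·f(k)/C(k) = k*(4*k**4 + k**3 + 2*k**2 - 3*k + 2)/(2*(10*k**4 + 22*k**3 + 26*k**2 + 12*k + 3)); s_k = R·t_k = k*(-4*k**4 - k**3 - 2*k**2 + 3*k - 2).
Verify: -20*k**4 - 44*k**3 - 52*k**2 - 24*k - 6 matches t_k.
Telescoping: Σ = s_(6) − s_(1) = -32736 − (-6) = -32730.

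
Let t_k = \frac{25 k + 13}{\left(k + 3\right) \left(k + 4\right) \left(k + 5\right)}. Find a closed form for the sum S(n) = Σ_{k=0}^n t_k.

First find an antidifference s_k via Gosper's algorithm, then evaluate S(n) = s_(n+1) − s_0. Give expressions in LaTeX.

S(n) = \frac{11 n^{2} + 24 n + 13}{3 \left(n^{2} + 9 n + 20\right)}

The ratio is (k + 3)*(25*k + 38)/((k + 6)*(25*k + 13)).
A = k + 3, B = k + 6, C = k + 13/25.
Set up (k + 3)·f(k+1) − (k + 5)·f(k) − (k + 13/25) = 0.
deg f ≤ 2 (via 1,1,1).
Solve for f: f(k) = k*(11*k + 2)/75 (degree 2 ≤ 2).
R(k) = B(k−1)·f(k)/C(k) = k*(k + 5)*(11*k + 2)/(3*(25*k + 13)); s_k = R·t_k = k*(11*k + 2)/(3*(k + 3)*(k + 4)).
Verify: (25*k + 13)/(k**3 + 12*k**2 + 47*k + 60) matches t_k.
s_(n+1) = (11*n**2 + 24*n + 13)/(3*(n**2 + 9*n + 20)) and s_(0) = 0, so S(n) = (11*n**2 + 24*n + 13)/(3*(n**2 + 9*n + 20)).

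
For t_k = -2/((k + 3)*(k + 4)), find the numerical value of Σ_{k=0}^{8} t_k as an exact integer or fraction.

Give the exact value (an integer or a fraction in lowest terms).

The ratio is (k + 3)/(k + 5).
A = k + 3, B = k + 5, C = 1.
f must satisfy (k + 3)·f(k+1) − (k + 4)·f(k) = 1.
From deg A=1, deg B=1, deg C=0: d=1.
A polynomial solution: f(k) = k/3.
R(k) = B(k−1)·f(k)/C(k) = k*(k + 4)/3; s_k = R·t_k = -2*k/(3*k + 9).
s_(k+1) − s_k = -2/(k**2 + 7*k + 12) = t_k.
Sum = s_(9) − s_(0); s_(9) = -1/2, s_(0) = 0 ⇒ -1/2.

Σ = -1/2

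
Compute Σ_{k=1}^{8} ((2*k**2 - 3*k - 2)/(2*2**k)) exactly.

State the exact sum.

Σ = 213/128

Ratio r(k) = (2*k**2 + k - 3)/(2*(2*k**2 - 3*k - 2)).
Gosper form: A/B · C(k+1)/C(k) with A=1/2, B=1, C=k**2 - 3*k/2 - 1.
f must satisfy (1/2)·f(k+1) − (1)·f(k) = k**2 - 3*k/2 - 1.
deg f ≤ 2 (via 0,0,2).
A polynomial solution: f(k) = -2*k**2 - k - 1.
Certificate R = B(k−1)f/C = -2*(2*k**2 + k + 1)/((k - 2)*(2*k + 1)) gives s_k = (-2*k**2 - k - 1)/2**k.
s_(k+1) − s_k = (2*k**2 - 3*k - 2)/(2*2**k) = t_k.
Evaluate s at k=9 and k=1: -43/128 and -2; difference 213/128.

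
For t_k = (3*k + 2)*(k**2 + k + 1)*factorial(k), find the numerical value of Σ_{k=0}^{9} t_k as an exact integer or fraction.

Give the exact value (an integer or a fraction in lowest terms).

Ratio r(k) = (k + 1)*(3*k + 5)*(k + (k + 1)**2 + 2)/((3*k + 2)*(k**2 + k + 1)).
A = k + 1, B = 1, C = k**3 + 5*k**2/3 + 5*k/3 + 2/3.
Need (k + 1)·f(k+1) − (1)·f(k) = k**3 + 5*k**2/3 + 5*k/3 + 2/3.
Degrees (1,0,3) ⇒ d ≤ 2.
Coefficient equations give f(k) = (3*k**2 - k - 3)/3.
Then R = B(k−1)f/C = (3*k**2 - k - 3)/((3*k + 2)*(k**2 + k + 1)), so s_k = R(k)·t_k = (3*k**2 - k - 3)*factorial(k).
Verify: (3*k + 2)*(k**2 + k + 1)*factorial(k) matches t_k.
Telescoping: Σ = s_(10) − s_(0) = 1041465600 − (-3) = 1041465603.

Σ = 1041465603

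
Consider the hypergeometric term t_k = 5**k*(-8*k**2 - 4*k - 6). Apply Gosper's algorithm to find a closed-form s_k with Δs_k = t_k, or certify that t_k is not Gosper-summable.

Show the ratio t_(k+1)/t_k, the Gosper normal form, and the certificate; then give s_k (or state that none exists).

s_k = 2*5**k*(-k**2 + 2*k - 2)

t_(k+1)/t_k = 5*(4*k**2 + 10*k + 9)/(4*k**2 + 2*k + 3).
Normal form (A,B,C) = (5, 1, k**2 + k/2 + 3/4).
Need (5)·f(k+1) − (1)·f(k) = k**2 + k/2 + 3/4.
d = 2 from the (0,0,2) case.
Match coefficients ⇒ f(k) = (k**2 - 2*k + 2)/4.
So s_k = (B(k−1)f/C)·t_k = ((k**2 - 2*k + 2)/(4*k**2 + 2*k + 3))·t_k = 2*5**k*(-k**2 + 2*k - 2).
Δs = 5**k*(-8*k**2 - 4*k - 6), as required.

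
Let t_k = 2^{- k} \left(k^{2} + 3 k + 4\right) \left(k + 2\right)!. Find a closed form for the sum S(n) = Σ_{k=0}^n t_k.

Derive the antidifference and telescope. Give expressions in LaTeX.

S(n) = -4 + 2^{- n} n \left(n + 3\right)! + 2 \cdot 2^{- n} \left(n + 3\right)!

Ratio r(k) = (k + 3)*(3*k + (k + 1)**2 + 7)/(2*(k**2 + 3*k + 4)).
A = k/2 + 3/2, B = 1, C = k**2 + 3*k + 4.
Key eq: (k/2 + 3/2)·f(k+1) = (1)·f(k) + (k**2 + 3*k + 4).
deg f ≤ 1 (via 1,0,2).
A polynomial solution: f(k) = 2*(k + 1).
So s_k = (B(k−1)f/C)·t_k = (2*(k + 1)/(k**2 + 3*k + 4))·t_k = 2**(1 - k)*(k + 1)*factorial(k + 2).
Verify: (k**2 + 3*k + 4)*factorial(k + 2)/2**k matches t_k.
Evaluate: s_(n+1) = (n + 2)*factorial(n + 3)/2**n; subtract s_(0) = 4 ⇒ S(n) = -4 + n*factorial(n + 3)/2**n + 2*factorial(n + 3)/2**n.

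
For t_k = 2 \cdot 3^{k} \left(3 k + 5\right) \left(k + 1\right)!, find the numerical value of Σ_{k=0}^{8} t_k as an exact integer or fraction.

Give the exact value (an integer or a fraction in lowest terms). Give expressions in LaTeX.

Σ = 142851340798

Step 1: r(k) = 3*(k + 2)*(3*k + 8)/(3*k + 5).
Normal form (A,B,C) = (3*k + 6, 1, k + 5/3).
Need (3*k + 6)·f(k+1) − (1)·f(k) = k + 5/3.
deg f ≤ 0 (via 1,0,1).
A polynomial solution: f(k) = 1/3.
So s_k = (B(k−1)f/C)·t_k = (1/(3*k + 5))·t_k = 2*3**k*factorial(k + 1).
Δs = 2*3**k*(3*k + 5)*factorial(k + 1), as required.
Evaluate s at k=9 and k=0: 142851340800 and 2; difference 142851340798.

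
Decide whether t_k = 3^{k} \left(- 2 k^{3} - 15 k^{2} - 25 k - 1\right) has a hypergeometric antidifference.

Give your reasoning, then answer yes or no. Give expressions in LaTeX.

r(k) = 3*(2*k**3 + 21*k**2 + 61*k + 43)/(2*k**3 + 15*k**2 + 25*k + 1) after simplifying.
Take A(k)=3, B(k)=1, C(k)=k**3 + 15*k**2/2 + 25*k/2 + 1/2.
Key eq: (3)·f(k+1) = (1)·f(k) + (k**3 + 15*k**2/2 + 25*k/2 + 1/2).
Degrees (0,0,3) ⇒ d ≤ 3.
Solve for f: f(k) = (k**3 + 3*k**2 - k - 4)/2 (degree 3 ≤ 3).
Certificate R = B(k−1)f/C = (k**3 + 3*k**2 - k - 4)/(2*k**3 + 15*k**2 + 25*k + 1) gives s_k = 3**k*(-k**3 - 3*k**2 + k + 4).
s_(k+1) − s_k = 3**k*(-2*k**3 - 15*k**2 - 25*k - 1) = t_k.

Yes. s_k = 3^{k} \left(- k^{3} - 3 k^{2} + k + 4\right).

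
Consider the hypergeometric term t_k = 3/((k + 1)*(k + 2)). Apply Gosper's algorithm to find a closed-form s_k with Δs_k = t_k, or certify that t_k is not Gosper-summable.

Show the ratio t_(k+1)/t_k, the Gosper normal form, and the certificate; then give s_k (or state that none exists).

r(k) = (k + 1)/(k + 3) after simplifying.
Gosper form: A/B · C(k+1)/C(k) with A=k + 1, B=k + 3, C=1.
f must satisfy (k + 1)·f(k+1) − (k + 2)·f(k) = 1.
deg f ≤ 1 (via 1,1,0).
A polynomial solution: f(k) = k.
Then R = B(k−1)f/C = k*(k + 2), so s_k = R(k)·t_k = 3*k/(k + 1).
s_(k+1) − s_k = 3/(k**2 + 3*k + 2) = t_k.

s_k = 3*k/(k + 1)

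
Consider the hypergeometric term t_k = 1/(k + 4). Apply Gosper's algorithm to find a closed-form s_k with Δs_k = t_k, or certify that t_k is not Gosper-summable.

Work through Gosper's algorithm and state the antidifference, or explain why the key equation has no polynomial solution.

none (Gosper's algorithm certifies no s_k)

Step 1: r(k) = (k + 4)/(k + 5).
Normal form (A,B,C) = (k + 4, k + 5, 1).
f must satisfy (k + 4)·f(k+1) − (k + 4)·f(k) = 1.
deg f ≤ 0 (via 1,1,0).
f = c0 ⇒ A·f(k+1) − B(k−1)·f(k) − C = -1. The system {-1 = 0} is inconsistent; no antidifference.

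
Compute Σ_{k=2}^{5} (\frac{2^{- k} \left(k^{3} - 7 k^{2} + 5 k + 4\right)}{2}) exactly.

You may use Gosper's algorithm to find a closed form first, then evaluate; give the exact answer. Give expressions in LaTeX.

Σ = -185/64

Ratio r(k) = (k**3 - 4*k**2 - 6*k + 3)/(2*(k**3 - 7*k**2 + 5*k + 4)).
Normal form (A,B,C) = (1/2, 1, k**3 - 7*k**2 + 5*k + 4).
Need (1/2)·f(k+1) − (1)·f(k) = k**3 - 7*k**2 + 5*k + 4.
Degrees (0,0,3) ⇒ d ≤ 3.
Coefficient equations give f(k) = -2*(k**3 - 4*k**2 + 1).
Get s_k = R·t_k = (-k**3 + 4*k**2 - 1)/2**k with R(k) = B(k−1)f(k)/C(k) = -2*(k**3 - 4*k**2 + 1)/(k**3 - 7*k**2 + 5*k + 4).
s_(k+1) − s_k = (k**3 - 7*k**2 + 5*k + 4)/(2*2**k) = t_k.
Sum = s_(6) − s_(2); s_(6) = -73/64, s_(2) = 7/4 ⇒ -185/64.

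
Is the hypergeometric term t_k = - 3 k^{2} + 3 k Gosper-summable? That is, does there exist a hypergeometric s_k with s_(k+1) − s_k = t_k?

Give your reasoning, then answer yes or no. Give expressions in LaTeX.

r(k) = (k + 1)/(k - 1) after simplifying.
Take A(k)=1, B(k)=1, C(k)=k**2 - k.
f must satisfy (1)·f(k+1) − (1)·f(k) = k**2 - k.
Degrees (0,0,2) ⇒ d ≤ 3.
Match coefficients ⇒ f(k) = k*(k - 2)*(k - 1)/3.
So s_k = (B(k−1)f/C)·t_k = ((k - 2)/3)·t_k = k*(-k**2 + 3*k - 2).
Δs = 3*k*(1 - k), as required.

Yes. s_k = k \left(- k^{2} + 3 k - 2\right).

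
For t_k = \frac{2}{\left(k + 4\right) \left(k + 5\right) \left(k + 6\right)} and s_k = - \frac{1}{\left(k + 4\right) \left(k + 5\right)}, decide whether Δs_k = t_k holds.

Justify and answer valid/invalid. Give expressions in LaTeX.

Valid: the claim telescopes to t_k.

s_(k+1) = -1/((k + 5)*(k + 6))
s_(k+1) − s_k = 2/(k**3 + 15*k**2 + 74*k + 120)
(s_(k+1) − s_k) − t_k = 0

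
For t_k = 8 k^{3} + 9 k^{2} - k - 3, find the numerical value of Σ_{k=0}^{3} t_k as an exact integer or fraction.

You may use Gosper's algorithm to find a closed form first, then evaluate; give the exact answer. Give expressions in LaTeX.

Step 1: r(k) = (8*k**3 + 33*k**2 + 41*k + 13)/(8*k**3 + 9*k**2 - k - 3).
Gosper form: A/B · C(k+1)/C(k) with A=1, B=1, C=k**3 + 9*k**2/8 - k/8 - 3/8.
Solve (1)·f(k+1) − (1)·f(k) = k**3 + 9*k**2/8 - k/8 - 3/8.
Bound: deg f ≤ 4.
Match coefficients ⇒ f(k) = k*(2*k + 1)*(k**2 - k - 1)/8.
So s_k = (B(k−1)f/C)·t_k = (k*(2*k + 1)*(k**2 - k - 1)/(8*k**3 + 9*k**2 - k - 3))·t_k = k*(2*k**3 - k**2 - 3*k - 1).
Check: Δs_k = 8*k**3 + 9*k**2 - k - 3. ✓
Telescoping: Σ = s_(4) − s_(0) = 396 − (0) = 396.

Σ = 396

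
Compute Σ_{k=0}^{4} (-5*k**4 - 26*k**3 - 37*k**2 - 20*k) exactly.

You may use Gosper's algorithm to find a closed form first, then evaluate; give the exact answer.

Σ = -5680

The ratio is (5*k**4 + 46*k**3 + 145*k**2 + 192*k + 88)/(k*(5*k**3 + 26*k**2 + 37*k + 20)).
Gosper form: A/B · C(k+1)/C(k) with A=1, B=1, C=k**4 + 26*k**3/5 + 37*k**2/5 + 4*k.
Solve (1)·f(k+1) − (1)·f(k) = k**4 + 26*k**3/5 + 37*k**2/5 + 4*k.
d = 5 from the (0,0,4) case.
Solving with deg f ≤ 5: f(k) = k*(k - 1)*(k**3 + 5*k**2 + 6*k + 4)/5.
R(k) = B(k−1)·f(k)/C(k) = (k - 1)*(k**3 + 5*k**2 + 6*k + 4)/(5*k**3 + 26*k**2 + 37*k + 20); s_k = R·t_k = k*(-k**4 - 4*k**3 - k**2 + 2*k + 4).
s_(k+1) − s_k = k*(-5*k**3 - 26*k**2 - 37*k - 20) = t_k.
Σ_(k=0)^(4) t_k = s_(5) − s_(0) = -5680 − (0) = -5680.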